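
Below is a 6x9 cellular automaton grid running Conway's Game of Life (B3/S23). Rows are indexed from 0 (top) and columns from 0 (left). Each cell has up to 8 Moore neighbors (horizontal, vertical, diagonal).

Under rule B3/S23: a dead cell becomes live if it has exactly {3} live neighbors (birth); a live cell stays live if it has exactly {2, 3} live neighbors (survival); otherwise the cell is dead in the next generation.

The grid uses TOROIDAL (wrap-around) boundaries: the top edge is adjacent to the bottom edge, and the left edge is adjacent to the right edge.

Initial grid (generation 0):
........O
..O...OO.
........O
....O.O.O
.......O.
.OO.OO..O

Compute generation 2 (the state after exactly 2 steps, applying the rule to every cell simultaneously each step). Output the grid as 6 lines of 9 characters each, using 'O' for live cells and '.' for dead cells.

Answer: .OO...O..
.OO.O....
O.....O.O
....O....
......O..
.........

Derivation:
Simulating step by step:
Generation 0 (given above): 14 live cells
Generation 1: 22 live cells
OOOO.OO.O
.......OO
.....OO.O
........O
O..OO.OOO
O......OO
Generation 2: 11 live cells
(generation 2 grid is the final answer)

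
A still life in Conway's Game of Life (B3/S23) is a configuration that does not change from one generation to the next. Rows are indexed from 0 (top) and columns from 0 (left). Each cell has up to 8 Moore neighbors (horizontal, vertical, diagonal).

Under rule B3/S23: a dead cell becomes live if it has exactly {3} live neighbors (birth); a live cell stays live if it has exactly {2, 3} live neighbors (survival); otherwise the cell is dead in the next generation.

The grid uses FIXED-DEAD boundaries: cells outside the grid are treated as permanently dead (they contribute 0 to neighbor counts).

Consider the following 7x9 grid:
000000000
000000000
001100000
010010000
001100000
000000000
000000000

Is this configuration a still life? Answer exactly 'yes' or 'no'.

Compute generation 1 and compare to generation 0 (given above):
Generation 1:
000000000
000000000
001100000
010010000
001100000
000000000
000000000
The grids are IDENTICAL -> still life.

Answer: yes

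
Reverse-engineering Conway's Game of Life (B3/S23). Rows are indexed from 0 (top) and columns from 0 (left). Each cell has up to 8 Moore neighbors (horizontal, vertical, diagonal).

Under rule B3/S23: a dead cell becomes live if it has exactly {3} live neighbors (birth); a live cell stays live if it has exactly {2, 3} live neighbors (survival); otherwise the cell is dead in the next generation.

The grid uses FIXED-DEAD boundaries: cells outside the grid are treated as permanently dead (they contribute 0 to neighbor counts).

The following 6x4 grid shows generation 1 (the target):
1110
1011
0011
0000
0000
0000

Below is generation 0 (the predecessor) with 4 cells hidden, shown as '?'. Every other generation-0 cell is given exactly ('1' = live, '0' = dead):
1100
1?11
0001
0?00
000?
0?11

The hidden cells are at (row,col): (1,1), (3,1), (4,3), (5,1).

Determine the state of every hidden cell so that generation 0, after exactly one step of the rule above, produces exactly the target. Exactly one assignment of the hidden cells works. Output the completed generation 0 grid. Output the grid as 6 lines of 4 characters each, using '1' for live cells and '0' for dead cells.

Answer: 1100
1011
0001
0000
0000
0011

Derivation:
Hidden generation-0 cells (in order): (1,1), (3,1), (4,3), (5,1).
A hidden cell only influences target cells in its own 3x3 neighborhood. Try each of the 2^4 = 16 assignments, step the completed generation 0 forward once under B3/S23, and compare with the target:
  (1,1)=0 (3,1)=0 (4,3)=0 (5,1)=0 -> step reproduces the target at every cell -> ACCEPT
  (1,1)=0 (3,1)=0 (4,3)=0 (5,1)=1 -> step gives (4,2)='1' but target has '0' -> reject
  (1,1)=0 (3,1)=0 (4,3)=1 (5,1)=0 -> step gives (4,2)='1' but target has '0' -> reject
  (1,1)=0 (3,1)=0 (4,3)=1 (5,1)=1 -> step gives (4,3)='1' but target has '0' -> reject
  (1,1)=0 (3,1)=1 (4,3)=0 (5,1)=0 -> step gives (2,1)='1' but target has '0' -> reject
  (1,1)=0 (3,1)=1 (4,3)=0 (5,1)=1 -> step gives (2,1)='1' but target has '0' -> reject
  (1,1)=0 (3,1)=1 (4,3)=1 (5,1)=0 -> step gives (2,1)='1' but target has '0' -> reject
  (1,1)=0 (3,1)=1 (4,3)=1 (5,1)=1 -> step gives (2,1)='1' but target has '0' -> reject
  (1,1)=1 (3,1)=0 (4,3)=0 (5,1)=0 -> step gives (0,1)='0' but target has '1' -> reject
  (1,1)=1 (3,1)=0 (4,3)=0 (5,1)=1 -> step gives (0,1)='0' but target has '1' -> reject
  (1,1)=1 (3,1)=0 (4,3)=1 (5,1)=0 -> step gives (0,1)='0' but target has '1' -> reject
  (1,1)=1 (3,1)=0 (4,3)=1 (5,1)=1 -> step gives (0,1)='0' but target has '1' -> reject
  (1,1)=1 (3,1)=1 (4,3)=0 (5,1)=0 -> step gives (0,1)='0' but target has '1' -> reject
  (1,1)=1 (3,1)=1 (4,3)=0 (5,1)=1 -> step gives (0,1)='0' but target has '1' -> reject
  (1,1)=1 (3,1)=1 (4,3)=1 (5,1)=0 -> step gives (0,1)='0' but target has '1' -> reject
  (1,1)=1 (3,1)=1 (4,3)=1 (5,1)=1 -> step gives (0,1)='0' but target has '1' -> reject
Unique solution: (1,1)=dead, (3,1)=dead, (4,3)=dead, (5,1)=dead.
Check: live-neighbor counts of every cell in the completed generation 0:
2332
2432
1232
0011
0122
0111
Applying B3/S23 to generation 0 with these counts gives:
1110
1011
0011
0000
0000
0000
which matches the target exactly.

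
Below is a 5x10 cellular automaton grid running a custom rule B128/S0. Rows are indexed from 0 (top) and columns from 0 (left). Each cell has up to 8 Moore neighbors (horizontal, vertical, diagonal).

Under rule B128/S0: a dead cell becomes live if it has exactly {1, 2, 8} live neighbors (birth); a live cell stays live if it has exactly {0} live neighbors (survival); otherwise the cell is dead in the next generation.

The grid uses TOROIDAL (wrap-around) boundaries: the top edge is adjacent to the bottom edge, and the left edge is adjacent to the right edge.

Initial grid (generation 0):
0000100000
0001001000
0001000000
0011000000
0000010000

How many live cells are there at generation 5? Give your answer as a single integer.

Simulating step by step:
Generation 0 (given above): 7 live cells
Generation 1: 18 live cells
0011001100
0010011100
0100011100
0100011000
0110001000
Generation 2: 13 live cells
1000100010
1000000000
1001000010
0001100010
1000100010
Generation 3: 19 live cells
0001010100
0011110110
0110010100
1110010000
0110000000
Generation 4: 13 live cells
1000000001
1000000001
0000000001
0000100111
0000010111
Generation 5: 17 live cells
0100111100
0100000000
0101111100
0001010000
0101100000
Population at generation 5: 17

Answer: 17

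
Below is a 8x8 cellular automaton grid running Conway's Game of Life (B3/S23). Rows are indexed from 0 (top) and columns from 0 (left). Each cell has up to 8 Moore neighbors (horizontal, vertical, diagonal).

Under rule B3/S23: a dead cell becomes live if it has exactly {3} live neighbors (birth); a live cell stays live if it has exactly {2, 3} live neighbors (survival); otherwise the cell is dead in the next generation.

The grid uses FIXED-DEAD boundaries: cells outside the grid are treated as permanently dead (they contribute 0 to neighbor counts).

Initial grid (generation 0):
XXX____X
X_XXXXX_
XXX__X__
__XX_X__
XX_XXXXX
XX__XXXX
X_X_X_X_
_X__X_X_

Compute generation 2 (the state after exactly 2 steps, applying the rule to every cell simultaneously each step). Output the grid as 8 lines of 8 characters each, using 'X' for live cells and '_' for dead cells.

Simulating step by step:
Generation 0 (given above): 37 live cells
Generation 1: 16 live cells
X_X_XXX_
____XXX_
X_______
________
X______X
________
X_X_X___
_X_X____
Generation 2: 15 live cells
(generation 2 grid is the final answer)

Answer: ___XX_X_
_X_XX_X_
_____X__
________
________
_X______
_XXX____
_XXX____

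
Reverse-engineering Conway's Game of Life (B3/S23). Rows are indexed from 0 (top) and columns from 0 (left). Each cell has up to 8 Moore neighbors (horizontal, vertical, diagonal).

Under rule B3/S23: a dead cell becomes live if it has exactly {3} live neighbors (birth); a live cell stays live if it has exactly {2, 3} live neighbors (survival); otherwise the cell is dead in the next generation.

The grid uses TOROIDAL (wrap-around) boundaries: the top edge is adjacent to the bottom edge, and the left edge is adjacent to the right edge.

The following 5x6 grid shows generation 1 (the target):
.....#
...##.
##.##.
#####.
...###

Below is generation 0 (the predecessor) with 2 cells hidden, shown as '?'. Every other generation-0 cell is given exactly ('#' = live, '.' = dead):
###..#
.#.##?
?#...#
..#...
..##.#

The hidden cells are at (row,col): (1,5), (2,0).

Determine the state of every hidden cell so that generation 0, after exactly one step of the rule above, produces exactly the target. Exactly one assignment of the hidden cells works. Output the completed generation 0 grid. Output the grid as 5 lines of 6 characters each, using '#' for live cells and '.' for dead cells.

Answer: ###..#
.#.##.
.#...#
..#...
..##.#

Derivation:
Hidden generation-0 cells (in order): (1,5), (2,0).
A hidden cell only influences target cells in its own 3x3 neighborhood. Try each of the 2^2 = 4 assignments, step the completed generation 0 forward once under B3/S23, and compare with the target:
  (1,5)=. (2,0)=. -> step reproduces the target at every cell -> ACCEPT
  (1,5)=. (2,0)=# -> step gives (2,5)='#' but target has '.' -> reject
  (1,5)=# (2,0)=. -> step gives (0,5)='.' but target has '#' -> reject
  (1,5)=# (2,0)=# -> step gives (0,5)='.' but target has '#' -> reject
Unique solution: (1,5)=dead, (2,0)=dead.
Check: live-neighbor counts of every cell in the completed generation 0:
445553
645234
324331
333332
454332
Applying B3/S23 to generation 0 with these counts gives:
.....#
...##.
##.##.
#####.
...###
which matches the target exactly.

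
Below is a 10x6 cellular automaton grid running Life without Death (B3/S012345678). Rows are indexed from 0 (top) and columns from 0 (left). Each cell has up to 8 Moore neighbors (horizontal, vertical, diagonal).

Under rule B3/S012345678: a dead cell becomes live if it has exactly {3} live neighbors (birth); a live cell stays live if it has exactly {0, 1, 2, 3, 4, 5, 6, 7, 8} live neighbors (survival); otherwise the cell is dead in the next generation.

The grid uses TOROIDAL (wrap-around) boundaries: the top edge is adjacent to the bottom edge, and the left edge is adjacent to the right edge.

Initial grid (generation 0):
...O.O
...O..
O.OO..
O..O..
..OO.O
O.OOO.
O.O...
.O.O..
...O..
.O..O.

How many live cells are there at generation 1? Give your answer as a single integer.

Simulating step by step:
Generation 0 (given above): 22 live cells
Generation 1: 32 live cells
..OO.O
...O..
OOOOO.
O..O.O
O.OO.O
O.OOO.
O.O.OO
.O.O..
...OO.
.OOOO.
Population at generation 1: 32

Answer: 32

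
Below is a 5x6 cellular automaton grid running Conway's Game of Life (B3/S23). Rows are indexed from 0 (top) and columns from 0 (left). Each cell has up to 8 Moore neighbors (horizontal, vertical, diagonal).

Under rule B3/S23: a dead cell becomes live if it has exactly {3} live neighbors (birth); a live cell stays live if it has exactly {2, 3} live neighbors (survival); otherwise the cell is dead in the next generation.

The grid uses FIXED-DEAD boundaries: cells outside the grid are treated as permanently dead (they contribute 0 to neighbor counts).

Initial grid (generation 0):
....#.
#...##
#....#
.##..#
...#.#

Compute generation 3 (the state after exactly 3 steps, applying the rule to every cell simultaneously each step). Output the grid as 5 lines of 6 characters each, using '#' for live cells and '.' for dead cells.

Simulating step by step:
Generation 0 (given above): 11 live cells
Generation 1: 11 live cells
....##
....##
#....#
.##..#
..#.#.
Generation 2: 12 live cells
....##
......
.#...#
.#####
.###..
Generation 3: 8 live cells
(generation 3 grid is the final answer)

Answer: ......
....##
.#.#.#
#....#
.#....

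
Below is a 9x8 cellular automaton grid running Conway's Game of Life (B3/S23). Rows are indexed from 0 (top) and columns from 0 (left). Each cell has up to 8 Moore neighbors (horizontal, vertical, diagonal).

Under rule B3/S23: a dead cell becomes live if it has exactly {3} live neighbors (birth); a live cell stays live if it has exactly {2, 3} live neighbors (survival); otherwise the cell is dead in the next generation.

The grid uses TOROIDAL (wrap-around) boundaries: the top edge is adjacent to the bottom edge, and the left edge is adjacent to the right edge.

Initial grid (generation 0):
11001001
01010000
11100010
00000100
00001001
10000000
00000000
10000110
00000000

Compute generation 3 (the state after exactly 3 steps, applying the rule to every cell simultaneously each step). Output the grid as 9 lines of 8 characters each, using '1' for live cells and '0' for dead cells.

Answer: 10010000
00010000
00110011
11000100
10000010
00000001
00000000
01000000
10100001

Derivation:
Simulating step by step:
Generation 0 (given above): 17 live cells
Generation 1: 16 live cells
11100000
00010000
11100000
11000111
00000000
00000000
00000001
00000000
01000110
Generation 2: 16 live cells
11100000
00010000
00100010
00100011
10000011
00000000
00000000
00000010
11100000
Generation 3: 17 live cells
(generation 3 grid is the final answer)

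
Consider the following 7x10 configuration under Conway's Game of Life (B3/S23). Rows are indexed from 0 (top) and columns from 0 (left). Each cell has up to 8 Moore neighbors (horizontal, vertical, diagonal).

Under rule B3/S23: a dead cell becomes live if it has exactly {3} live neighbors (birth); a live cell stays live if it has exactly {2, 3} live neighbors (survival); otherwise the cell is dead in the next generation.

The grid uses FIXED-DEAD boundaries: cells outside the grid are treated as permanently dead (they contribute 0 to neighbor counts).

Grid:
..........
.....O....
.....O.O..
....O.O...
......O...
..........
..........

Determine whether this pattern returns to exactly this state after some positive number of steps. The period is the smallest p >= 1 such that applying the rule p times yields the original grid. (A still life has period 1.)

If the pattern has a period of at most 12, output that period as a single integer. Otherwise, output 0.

Simulating and comparing each generation to the original:
Gen 0 (original, given above): 6 live cells
Gen 1: 6 live cells, differs from original
Gen 2: 6 live cells, MATCHES original -> period = 2

Answer: 2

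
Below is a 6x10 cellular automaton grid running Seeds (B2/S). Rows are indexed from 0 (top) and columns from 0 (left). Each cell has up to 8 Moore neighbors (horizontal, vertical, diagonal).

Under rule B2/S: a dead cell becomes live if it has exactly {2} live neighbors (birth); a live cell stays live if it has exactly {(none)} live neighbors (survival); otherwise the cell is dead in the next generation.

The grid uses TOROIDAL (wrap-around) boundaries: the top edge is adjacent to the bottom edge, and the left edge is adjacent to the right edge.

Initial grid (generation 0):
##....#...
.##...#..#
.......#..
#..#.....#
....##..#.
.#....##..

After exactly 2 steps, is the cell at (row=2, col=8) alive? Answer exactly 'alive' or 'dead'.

Simulating step by step:
Generation 0 (given above): 17 live cells
Generation 1: 16 live cells
........##
.....#..#.
...#..#...
.....###..
.###......
..#.#...##
Generation 2: 11 live cells
#..###....
....#.#...
........#.
.#........
#........#
.......#..

Cell (2,8) at generation 2: 1 -> alive

Answer: alive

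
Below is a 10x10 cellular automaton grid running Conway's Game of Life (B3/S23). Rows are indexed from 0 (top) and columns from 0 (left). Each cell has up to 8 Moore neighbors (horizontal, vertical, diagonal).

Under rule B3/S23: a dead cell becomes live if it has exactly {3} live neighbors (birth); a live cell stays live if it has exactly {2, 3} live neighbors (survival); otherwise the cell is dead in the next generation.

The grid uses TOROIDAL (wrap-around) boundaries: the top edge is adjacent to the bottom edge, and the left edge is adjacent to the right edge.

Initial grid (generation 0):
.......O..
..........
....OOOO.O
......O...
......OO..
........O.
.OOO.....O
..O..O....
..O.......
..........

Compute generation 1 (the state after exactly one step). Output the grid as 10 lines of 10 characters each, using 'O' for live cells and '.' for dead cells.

Answer: ..........
.....O.OO.
.....OOO..
........O.
......OO..
..O....OO.
.OOO......
..........
..........
..........

Derivation:
Simulating step by step:
Generation 0 (given above): 17 live cells
Generation 1: 15 live cells
(generation 1 grid is the final answer)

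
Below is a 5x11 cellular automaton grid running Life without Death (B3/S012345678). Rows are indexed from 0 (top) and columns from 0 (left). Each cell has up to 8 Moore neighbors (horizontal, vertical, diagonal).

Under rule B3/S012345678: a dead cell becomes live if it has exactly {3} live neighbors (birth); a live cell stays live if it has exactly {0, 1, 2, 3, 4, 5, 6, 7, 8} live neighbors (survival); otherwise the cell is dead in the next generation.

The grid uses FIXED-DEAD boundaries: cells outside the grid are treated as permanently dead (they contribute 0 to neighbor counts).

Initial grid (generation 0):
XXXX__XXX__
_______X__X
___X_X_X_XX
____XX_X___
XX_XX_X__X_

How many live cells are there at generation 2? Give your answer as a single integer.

Simulating step by step:
Generation 0 (given above): 23 live cells
Generation 1: 29 live cells
XXXX__XXX__
_X_XX__X__X
___X_X_X_XX
__X_XX_X_XX
XX_XX_X__X_
Generation 2: 36 live cells
XXXXX_XXX__
XX_XXX_X__X
___X_X_X_XX
_XX_XX_X_XX
XXXXX_X_XXX
Population at generation 2: 36

Answer: 36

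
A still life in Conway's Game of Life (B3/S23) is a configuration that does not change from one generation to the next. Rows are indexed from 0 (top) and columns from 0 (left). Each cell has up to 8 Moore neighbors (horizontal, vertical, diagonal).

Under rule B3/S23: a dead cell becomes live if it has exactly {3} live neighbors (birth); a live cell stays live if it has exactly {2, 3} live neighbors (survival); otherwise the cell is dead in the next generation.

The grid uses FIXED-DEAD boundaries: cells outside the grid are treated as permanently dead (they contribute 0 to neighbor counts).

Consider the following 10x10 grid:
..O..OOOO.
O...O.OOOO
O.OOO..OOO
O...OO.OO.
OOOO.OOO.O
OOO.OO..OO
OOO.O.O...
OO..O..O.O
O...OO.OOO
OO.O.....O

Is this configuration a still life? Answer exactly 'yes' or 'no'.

Answer: no

Derivation:
Compute generation 1 and compare to generation 0 (given above):
Generation 1:
.....O...O
..O.O.....
O.........
O.........
.........O
........OO
....O.OO.O
..O.O..O.O
..OOOOOO.O
OO..O....O
Cell (0,2) differs: gen0=1 vs gen1=0 -> NOT a still life.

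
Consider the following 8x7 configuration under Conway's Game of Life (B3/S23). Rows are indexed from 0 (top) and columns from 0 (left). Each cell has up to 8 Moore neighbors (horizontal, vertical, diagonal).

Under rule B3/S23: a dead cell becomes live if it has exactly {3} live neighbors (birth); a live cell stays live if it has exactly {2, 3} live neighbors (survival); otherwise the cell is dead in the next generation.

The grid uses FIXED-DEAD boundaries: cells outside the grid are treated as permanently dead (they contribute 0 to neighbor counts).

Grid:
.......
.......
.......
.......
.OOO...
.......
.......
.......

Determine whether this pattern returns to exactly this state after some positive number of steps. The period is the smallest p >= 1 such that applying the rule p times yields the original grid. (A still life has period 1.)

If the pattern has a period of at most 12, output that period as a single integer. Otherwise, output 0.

Simulating and comparing each generation to the original:
Gen 0 (original, given above): 3 live cells
Gen 1: 3 live cells, differs from original
Gen 2: 3 live cells, MATCHES original -> period = 2

Answer: 2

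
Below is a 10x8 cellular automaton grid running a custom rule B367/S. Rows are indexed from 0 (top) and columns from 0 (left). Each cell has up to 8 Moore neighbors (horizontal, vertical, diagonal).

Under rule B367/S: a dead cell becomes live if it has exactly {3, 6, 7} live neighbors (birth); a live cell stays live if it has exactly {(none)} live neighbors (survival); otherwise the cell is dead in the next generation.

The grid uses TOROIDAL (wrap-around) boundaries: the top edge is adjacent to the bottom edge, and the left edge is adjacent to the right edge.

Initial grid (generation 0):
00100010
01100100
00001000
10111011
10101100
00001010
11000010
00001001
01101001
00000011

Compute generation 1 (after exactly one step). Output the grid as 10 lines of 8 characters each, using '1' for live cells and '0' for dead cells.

Answer: 01000101
00010000
10000011
00000000
00010000
10010000
00000000
00110110
00010100
11110100

Derivation:
Simulating step by step:
Generation 0 (given above): 29 live cells
Generation 1: 21 live cells
(generation 1 grid is the final answer)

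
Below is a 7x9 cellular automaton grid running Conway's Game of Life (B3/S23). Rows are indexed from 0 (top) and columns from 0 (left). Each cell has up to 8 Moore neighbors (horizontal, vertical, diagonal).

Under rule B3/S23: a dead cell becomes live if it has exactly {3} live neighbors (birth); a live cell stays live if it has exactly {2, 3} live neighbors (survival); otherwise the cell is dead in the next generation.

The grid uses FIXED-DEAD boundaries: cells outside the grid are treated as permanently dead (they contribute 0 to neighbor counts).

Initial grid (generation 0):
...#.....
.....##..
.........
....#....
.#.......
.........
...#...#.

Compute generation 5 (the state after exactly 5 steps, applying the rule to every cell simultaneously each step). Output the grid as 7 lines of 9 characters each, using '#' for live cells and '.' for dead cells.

Simulating step by step:
Generation 0 (given above): 7 live cells
Generation 1: 1 live cells
.........
.........
.....#...
.........
.........
.........
.........
Generation 2: 0 live cells
.........
.........
.........
.........
.........
.........
.........
Generation 3: 0 live cells
.........
.........
.........
.........
.........
.........
.........
Generation 4: 0 live cells
.........
.........
.........
.........
.........
.........
.........
Generation 5: 0 live cells
(generation 5 grid is the final answer)

Answer: .........
.........
.........
.........
.........
.........
.........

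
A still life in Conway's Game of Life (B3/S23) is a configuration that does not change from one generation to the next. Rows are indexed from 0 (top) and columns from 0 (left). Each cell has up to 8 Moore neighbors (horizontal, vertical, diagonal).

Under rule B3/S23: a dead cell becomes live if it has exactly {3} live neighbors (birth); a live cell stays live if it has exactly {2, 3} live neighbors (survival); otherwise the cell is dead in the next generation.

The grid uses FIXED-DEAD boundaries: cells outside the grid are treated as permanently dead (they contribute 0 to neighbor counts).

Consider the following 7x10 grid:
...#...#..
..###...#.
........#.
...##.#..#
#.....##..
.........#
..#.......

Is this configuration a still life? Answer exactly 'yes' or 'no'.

Answer: no

Derivation:
Compute generation 1 and compare to generation 0 (given above):
Generation 1:
..###.....
..###..##.
..#..#.###
.....##.#.
.....####.
..........
..........
Cell (0,2) differs: gen0=0 vs gen1=1 -> NOT a still life.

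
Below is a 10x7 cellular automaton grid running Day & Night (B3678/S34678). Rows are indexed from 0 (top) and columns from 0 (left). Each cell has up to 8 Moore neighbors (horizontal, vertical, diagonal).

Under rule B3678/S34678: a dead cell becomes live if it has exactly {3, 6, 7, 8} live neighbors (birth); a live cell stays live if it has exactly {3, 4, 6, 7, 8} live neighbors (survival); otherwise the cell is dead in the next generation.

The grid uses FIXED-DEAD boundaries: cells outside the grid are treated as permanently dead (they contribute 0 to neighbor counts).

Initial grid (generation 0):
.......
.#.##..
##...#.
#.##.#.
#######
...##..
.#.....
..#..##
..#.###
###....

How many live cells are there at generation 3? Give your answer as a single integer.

Answer: 23

Derivation:
Simulating step by step:
Generation 0 (given above): 30 live cells
Generation 1: 31 live cells
.......
#.#....
##.....
##.###.
.#.###.
#..##..
..####.
.#.####
..#..##
.#.#.#.
Generation 2: 28 live cells
.......
.......
#..##..
##.#.#.
.#..##.
.#.##..
.####.#
....###
.##.#.#
..#.#.#
Generation 3: 23 live cells
.......
.......
.##.#..
##.###.
.#...#.
###....
..#..#.
...####
....###
.#.....
Population at generation 3: 23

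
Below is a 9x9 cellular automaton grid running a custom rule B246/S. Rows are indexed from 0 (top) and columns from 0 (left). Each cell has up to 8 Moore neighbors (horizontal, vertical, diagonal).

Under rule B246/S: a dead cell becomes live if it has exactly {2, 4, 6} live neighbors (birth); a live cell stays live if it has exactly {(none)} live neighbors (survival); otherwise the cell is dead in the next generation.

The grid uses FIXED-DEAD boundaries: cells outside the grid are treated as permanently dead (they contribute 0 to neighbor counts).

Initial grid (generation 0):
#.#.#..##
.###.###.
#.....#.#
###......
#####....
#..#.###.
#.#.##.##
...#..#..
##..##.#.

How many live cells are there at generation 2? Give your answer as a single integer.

Answer: 28

Derivation:
Simulating step by step:
Generation 0 (given above): 40 live cells
Generation 1: 20 live cells
.#.#..#..
........#
.#..#..#.
...###.#.
.......#.
.#..#....
...#..#..
.#.....#.
..##.....
Generation 2: 28 live cells
..#....#.
##.####..
..#......
..#...#..
..#.#...#
..##.###.
##..##.#.
..#.#.#..
.#.......
Population at generation 2: 28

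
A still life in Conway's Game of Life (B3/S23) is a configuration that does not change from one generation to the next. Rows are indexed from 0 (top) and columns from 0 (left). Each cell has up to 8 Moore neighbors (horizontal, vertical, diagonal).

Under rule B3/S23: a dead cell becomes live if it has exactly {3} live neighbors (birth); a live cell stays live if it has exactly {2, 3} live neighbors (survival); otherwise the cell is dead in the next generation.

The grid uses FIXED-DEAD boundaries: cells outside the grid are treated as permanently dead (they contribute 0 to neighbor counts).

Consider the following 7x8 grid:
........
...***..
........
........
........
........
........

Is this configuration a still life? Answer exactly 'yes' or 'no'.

Answer: no

Derivation:
Compute generation 1 and compare to generation 0 (given above):
Generation 1:
....*...
....*...
....*...
........
........
........
........
Cell (0,4) differs: gen0=0 vs gen1=1 -> NOT a still life.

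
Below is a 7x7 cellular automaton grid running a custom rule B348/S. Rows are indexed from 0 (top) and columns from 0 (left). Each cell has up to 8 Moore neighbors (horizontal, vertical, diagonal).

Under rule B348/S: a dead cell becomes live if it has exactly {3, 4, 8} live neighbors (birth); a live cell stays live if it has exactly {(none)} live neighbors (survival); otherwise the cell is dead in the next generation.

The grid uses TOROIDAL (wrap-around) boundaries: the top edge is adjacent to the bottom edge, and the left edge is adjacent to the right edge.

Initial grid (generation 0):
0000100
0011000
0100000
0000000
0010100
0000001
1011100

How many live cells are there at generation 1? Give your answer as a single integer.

Simulating step by step:
Generation 0 (given above): 11 live cells
Generation 1: 8 live cells
0110000
0000000
0010000
0000000
0000000
0110110
0000010
Population at generation 1: 8

Answer: 8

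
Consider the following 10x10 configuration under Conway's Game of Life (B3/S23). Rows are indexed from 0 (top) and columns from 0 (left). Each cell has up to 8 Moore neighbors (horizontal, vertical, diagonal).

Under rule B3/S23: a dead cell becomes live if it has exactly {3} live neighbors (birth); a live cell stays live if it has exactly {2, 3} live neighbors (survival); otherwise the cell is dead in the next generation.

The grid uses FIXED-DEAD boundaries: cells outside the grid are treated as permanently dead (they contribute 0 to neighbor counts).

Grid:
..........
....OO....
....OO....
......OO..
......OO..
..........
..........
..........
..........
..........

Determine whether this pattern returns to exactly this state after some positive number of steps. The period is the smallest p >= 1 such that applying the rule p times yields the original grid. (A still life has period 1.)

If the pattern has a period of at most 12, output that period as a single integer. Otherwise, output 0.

Answer: 2

Derivation:
Simulating and comparing each generation to the original:
Gen 0 (original, given above): 8 live cells
Gen 1: 6 live cells, differs from original
Gen 2: 8 live cells, MATCHES original -> period = 2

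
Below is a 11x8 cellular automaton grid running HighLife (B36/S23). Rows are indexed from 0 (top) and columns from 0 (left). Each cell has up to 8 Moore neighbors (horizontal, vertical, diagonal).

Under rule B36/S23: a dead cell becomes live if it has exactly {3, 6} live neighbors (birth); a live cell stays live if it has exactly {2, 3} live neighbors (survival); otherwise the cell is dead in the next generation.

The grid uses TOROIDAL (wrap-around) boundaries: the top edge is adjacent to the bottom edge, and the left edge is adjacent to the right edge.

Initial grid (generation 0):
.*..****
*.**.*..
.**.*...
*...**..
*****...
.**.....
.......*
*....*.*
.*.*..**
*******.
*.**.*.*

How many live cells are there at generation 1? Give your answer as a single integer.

Answer: 18

Derivation:
Simulating step by step:
Generation 0 (given above): 42 live cells
Generation 1: 18 live cells
........
*......*
*.*.....
**.*.*..
*...**..
........
.*....**
........
*..*....
.......*
.*......
Population at generation 1: 18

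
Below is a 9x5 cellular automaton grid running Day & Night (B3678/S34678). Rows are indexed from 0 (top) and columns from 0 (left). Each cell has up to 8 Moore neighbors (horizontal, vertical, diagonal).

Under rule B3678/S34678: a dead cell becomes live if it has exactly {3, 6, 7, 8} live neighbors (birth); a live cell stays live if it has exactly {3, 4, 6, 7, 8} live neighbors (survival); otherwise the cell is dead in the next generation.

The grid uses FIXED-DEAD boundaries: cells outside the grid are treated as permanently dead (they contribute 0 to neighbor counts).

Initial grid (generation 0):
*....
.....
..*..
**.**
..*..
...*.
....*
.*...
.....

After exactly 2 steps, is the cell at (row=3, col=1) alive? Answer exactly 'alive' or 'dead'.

Simulating step by step:
Generation 0 (given above): 10 live cells
Generation 1: 7 live cells
.....
.....
.*.*.
.*.*.
.**.*
.....
.....
.....
.....
Generation 2: 7 live cells
.....
.....
.....
*****
..**.
.....
.....
.....
.....

Cell (3,1) at generation 2: 1 -> alive

Answer: alive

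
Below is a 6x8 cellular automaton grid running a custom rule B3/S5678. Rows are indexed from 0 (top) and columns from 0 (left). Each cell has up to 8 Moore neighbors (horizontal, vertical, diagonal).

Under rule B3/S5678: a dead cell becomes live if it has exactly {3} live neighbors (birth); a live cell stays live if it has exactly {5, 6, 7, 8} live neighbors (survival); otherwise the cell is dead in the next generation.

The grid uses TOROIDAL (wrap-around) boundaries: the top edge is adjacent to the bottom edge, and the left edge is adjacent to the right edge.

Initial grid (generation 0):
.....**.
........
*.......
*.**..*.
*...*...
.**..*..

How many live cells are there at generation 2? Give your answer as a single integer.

Simulating step by step:
Generation 0 (given above): 12 live cells
Generation 1: 6 live cells
........
........
.*.....*
........
.....*.*
....*.*.
Generation 2: 4 live cells
........
........
........
*.....*.
......*.
.....*..
Population at generation 2: 4

Answer: 4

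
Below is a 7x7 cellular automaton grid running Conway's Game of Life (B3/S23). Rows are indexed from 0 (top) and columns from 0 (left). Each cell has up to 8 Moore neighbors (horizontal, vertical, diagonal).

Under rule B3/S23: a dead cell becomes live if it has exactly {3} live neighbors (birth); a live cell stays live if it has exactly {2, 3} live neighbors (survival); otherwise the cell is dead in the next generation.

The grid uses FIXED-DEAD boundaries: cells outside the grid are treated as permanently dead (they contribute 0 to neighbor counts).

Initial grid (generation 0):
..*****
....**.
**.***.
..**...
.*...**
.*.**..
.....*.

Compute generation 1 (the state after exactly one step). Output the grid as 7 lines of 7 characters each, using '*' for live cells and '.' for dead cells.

Answer: ...*..*
.*.....
.*...*.
*..*..*
.*...*.
..*.*.*
....*..

Derivation:
Simulating step by step:
Generation 0 (given above): 21 live cells
Generation 1: 14 live cells
(generation 1 grid is the final answer)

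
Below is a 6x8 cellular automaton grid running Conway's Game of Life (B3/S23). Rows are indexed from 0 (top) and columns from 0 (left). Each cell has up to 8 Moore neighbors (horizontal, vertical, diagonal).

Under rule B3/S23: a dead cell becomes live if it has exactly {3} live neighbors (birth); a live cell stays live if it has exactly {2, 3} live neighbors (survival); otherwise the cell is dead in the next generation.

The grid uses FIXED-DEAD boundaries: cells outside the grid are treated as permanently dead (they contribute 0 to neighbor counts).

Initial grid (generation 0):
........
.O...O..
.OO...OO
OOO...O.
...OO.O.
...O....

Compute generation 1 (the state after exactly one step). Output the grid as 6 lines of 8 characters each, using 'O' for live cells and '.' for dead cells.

Answer: ........
.OO...O.
.....OOO
O.....O.
.O.OOO..
...OO...

Derivation:
Simulating step by step:
Generation 0 (given above): 14 live cells
Generation 1: 14 live cells
(generation 1 grid is the final answer)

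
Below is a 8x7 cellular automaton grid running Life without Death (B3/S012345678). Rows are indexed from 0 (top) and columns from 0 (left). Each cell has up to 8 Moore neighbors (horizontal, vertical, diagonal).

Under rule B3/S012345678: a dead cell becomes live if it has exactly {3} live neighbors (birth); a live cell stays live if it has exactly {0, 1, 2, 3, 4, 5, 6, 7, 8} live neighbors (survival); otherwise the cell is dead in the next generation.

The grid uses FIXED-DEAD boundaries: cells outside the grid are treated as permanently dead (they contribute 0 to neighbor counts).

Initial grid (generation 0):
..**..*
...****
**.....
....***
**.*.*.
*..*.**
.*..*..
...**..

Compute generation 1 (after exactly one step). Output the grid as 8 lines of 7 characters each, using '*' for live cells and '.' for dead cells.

Simulating step by step:
Generation 0 (given above): 24 live cells
Generation 1: 29 live cells
(generation 1 grid is the final answer)

Answer: ..**..*
.*.****
**.*...
..*.***
****.*.
*..*.**
.**.*..
...**..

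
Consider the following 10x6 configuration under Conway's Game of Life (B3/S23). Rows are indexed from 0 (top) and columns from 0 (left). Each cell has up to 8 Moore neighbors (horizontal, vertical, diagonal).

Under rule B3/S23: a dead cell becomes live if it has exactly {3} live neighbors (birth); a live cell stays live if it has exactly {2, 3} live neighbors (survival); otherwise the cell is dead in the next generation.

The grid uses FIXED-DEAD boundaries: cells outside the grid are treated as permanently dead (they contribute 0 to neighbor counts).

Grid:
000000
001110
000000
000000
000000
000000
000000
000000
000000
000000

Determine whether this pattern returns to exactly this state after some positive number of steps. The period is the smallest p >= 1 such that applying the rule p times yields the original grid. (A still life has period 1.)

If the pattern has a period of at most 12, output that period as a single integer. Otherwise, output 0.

Answer: 2

Derivation:
Simulating and comparing each generation to the original:
Gen 0 (original, given above): 3 live cells
Gen 1: 3 live cells, differs from original
Gen 2: 3 live cells, MATCHES original -> period = 2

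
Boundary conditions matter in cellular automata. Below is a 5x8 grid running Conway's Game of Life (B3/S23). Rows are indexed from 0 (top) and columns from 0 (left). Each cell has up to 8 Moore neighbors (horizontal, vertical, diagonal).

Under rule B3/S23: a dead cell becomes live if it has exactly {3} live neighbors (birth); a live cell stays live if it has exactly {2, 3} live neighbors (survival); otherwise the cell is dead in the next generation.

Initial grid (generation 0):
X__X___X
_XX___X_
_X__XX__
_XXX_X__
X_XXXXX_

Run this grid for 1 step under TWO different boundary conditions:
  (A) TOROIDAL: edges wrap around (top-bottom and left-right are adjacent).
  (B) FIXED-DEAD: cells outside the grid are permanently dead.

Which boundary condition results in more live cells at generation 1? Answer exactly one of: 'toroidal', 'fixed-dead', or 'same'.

Answer: same

Derivation:
Under TOROIDAL boundary, generation 1:
X_______
_XXXXXXX
X___XXX_
X_______
X____XX_
Population = 16

Under FIXED-DEAD boundary, generation 1:
_XX_____
XXXXXXX_
X___XXX_
X_______
_____XX_
Population = 16

Comparison: toroidal=16, fixed-dead=16 -> same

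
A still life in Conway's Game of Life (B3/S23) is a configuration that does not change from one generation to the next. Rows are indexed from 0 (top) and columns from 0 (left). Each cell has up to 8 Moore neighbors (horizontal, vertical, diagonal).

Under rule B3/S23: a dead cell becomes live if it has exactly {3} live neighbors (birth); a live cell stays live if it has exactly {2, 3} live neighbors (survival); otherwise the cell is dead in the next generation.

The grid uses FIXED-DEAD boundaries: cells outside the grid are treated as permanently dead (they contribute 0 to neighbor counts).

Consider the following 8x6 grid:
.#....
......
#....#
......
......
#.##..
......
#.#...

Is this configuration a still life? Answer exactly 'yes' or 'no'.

Answer: no

Derivation:
Compute generation 1 and compare to generation 0 (given above):
Generation 1:
......
......
......
......
......
......
..##..
......
Cell (0,1) differs: gen0=1 vs gen1=0 -> NOT a still life.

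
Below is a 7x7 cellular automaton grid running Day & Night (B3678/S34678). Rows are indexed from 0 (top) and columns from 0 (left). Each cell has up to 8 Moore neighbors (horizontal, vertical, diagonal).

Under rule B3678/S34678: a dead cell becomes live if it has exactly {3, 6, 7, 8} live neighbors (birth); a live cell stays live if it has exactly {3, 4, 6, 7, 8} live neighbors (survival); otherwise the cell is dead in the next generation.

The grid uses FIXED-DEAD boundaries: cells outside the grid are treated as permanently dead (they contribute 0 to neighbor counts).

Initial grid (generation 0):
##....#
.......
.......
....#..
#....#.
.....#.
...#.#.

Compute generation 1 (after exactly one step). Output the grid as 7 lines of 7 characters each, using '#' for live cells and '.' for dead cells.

Simulating step by step:
Generation 0 (given above): 9 live cells
Generation 1: 3 live cells
(generation 1 grid is the final answer)

Answer: .......
.......
.......
.......
....#..
......#
....#..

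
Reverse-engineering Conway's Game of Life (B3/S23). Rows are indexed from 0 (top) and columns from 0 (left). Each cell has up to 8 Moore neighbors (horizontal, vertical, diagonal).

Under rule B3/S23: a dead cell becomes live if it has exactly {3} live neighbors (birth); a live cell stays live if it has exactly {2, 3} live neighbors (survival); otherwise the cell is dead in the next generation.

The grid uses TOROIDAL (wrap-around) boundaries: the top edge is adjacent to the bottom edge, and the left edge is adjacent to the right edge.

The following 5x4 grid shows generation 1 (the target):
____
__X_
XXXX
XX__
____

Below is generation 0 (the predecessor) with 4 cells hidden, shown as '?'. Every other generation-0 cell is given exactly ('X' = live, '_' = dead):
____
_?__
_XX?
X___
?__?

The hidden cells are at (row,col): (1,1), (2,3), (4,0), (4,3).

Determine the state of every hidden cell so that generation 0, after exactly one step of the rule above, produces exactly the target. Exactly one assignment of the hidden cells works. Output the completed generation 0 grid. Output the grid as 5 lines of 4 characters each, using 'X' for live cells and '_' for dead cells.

Answer: ____
____
_XXX
X___
___X

Derivation:
Hidden generation-0 cells (in order): (1,1), (2,3), (4,0), (4,3).
A hidden cell only influences target cells in its own 3x3 neighborhood. Try each of the 2^4 = 16 assignments, step the completed generation 0 forward once under B3/S23, and compare with the target:
  (1,1)=_ (2,3)=_ (4,0)=_ (4,3)=_ -> step gives (1,2)='_' but target has 'X' -> reject
  (1,1)=_ (2,3)=_ (4,0)=_ (4,3)=X -> step gives (1,2)='_' but target has 'X' -> reject
  (1,1)=_ (2,3)=_ (4,0)=X (4,3)=_ -> step gives (1,2)='_' but target has 'X' -> reject
  (1,1)=_ (2,3)=_ (4,0)=X (4,3)=X -> step gives (1,2)='_' but target has 'X' -> reject
  (1,1)=_ (2,3)=X (4,0)=_ (4,3)=_ -> step gives (3,2)='X' but target has '_' -> reject
  (1,1)=_ (2,3)=X (4,0)=_ (4,3)=X -> step reproduces the target at every cell -> ACCEPT
  (1,1)=_ (2,3)=X (4,0)=X (4,3)=_ -> step gives (3,1)='_' but target has 'X' -> reject
  (1,1)=_ (2,3)=X (4,0)=X (4,3)=X -> step gives (3,0)='_' but target has 'X' -> reject
  (1,1)=X (2,3)=_ (4,0)=_ (4,3)=_ -> step gives (1,1)='X' but target has '_' -> reject
  (1,1)=X (2,3)=_ (4,0)=_ (4,3)=X -> step gives (1,1)='X' but target has '_' -> reject
  (1,1)=X (2,3)=_ (4,0)=X (4,3)=_ -> step gives (1,1)='X' but target has '_' -> reject
  (1,1)=X (2,3)=_ (4,0)=X (4,3)=X -> step gives (0,0)='X' but target has '_' -> reject
  (1,1)=X (2,3)=X (4,0)=_ (4,3)=_ -> step gives (1,0)='X' but target has '_' -> reject
  (1,1)=X (2,3)=X (4,0)=_ (4,3)=X -> step gives (1,0)='X' but target has '_' -> reject
  (1,1)=X (2,3)=X (4,0)=X (4,3)=_ -> step gives (1,0)='X' but target has '_' -> reject
  (1,1)=X (2,3)=X (4,0)=X (4,3)=X -> step gives (0,0)='X' but target has '_' -> reject
Unique solution: (1,1)=dead, (2,3)=live, (4,0)=dead, (4,3)=live.
Check: live-neighbor counts of every cell in the completed generation 0:
1011
2232
3222
3344
2111
Applying B3/S23 to generation 0 with these counts gives:
____
__X_
XXXX
XX__
____
which matches the target exactly.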